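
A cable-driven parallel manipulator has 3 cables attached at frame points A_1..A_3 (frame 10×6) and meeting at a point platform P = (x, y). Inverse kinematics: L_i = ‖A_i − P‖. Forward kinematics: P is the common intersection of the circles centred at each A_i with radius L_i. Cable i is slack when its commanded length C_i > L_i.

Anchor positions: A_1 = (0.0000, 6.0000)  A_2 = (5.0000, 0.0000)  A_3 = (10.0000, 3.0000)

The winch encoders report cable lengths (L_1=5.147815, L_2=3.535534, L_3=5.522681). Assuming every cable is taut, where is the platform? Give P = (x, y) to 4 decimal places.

(4.5000, 3.5000)

circle eqns → linear via eq_j − eq_1; set c_j = A_j·A_j − L_j²
c_1 = 0.0000+36.0000−26.5000 = 9.5000
-10.0000·x + 12.0000·y = c_1−c_2 = -3.0000
-20.0000·x + 6.0000·y = c_1−c_3 = -69.0000
solve first two rows → x=4.5000, y=3.5000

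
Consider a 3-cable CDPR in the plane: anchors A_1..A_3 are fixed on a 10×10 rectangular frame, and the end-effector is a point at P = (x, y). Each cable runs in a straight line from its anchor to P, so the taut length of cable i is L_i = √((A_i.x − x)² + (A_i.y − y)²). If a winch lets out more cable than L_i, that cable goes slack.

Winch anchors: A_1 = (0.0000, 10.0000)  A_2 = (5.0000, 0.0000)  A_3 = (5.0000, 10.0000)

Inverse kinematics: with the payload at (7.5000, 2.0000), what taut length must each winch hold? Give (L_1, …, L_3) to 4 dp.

(10.9659, 3.2016, 8.3815)

cable 1: Δx=-7.5000, Δy=8.0000; L_1 = √(Δx²+Δy²) = 10.9659
cable 2: Δx=-2.5000, Δy=-2.0000; L_2 = √(Δx²+Δy²) = 3.2016
cable 3: Δx=-2.5000, Δy=8.0000; L_3 = √(Δx²+Δy²) = 8.3815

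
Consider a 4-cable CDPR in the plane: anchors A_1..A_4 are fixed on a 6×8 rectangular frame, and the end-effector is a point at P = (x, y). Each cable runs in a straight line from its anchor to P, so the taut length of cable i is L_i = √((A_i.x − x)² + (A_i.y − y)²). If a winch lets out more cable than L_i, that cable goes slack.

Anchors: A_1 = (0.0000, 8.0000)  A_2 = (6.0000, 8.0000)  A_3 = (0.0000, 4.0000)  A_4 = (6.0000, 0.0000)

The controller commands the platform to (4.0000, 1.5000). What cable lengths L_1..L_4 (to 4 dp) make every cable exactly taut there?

cable 1: Δx=-4.0000, Δy=6.5000; L_1 = √(Δx²+Δy²) = 7.6322
cable 2: Δx=2.0000, Δy=6.5000; L_2 = √(Δx²+Δy²) = 6.8007
cable 3: Δx=-4.0000, Δy=2.5000; L_3 = √(Δx²+Δy²) = 4.7170
cable 4: Δx=2.0000, Δy=-1.5000; L_4 = √(Δx²+Δy²) = 2.5000

(7.6322, 6.8007, 4.7170, 2.5000)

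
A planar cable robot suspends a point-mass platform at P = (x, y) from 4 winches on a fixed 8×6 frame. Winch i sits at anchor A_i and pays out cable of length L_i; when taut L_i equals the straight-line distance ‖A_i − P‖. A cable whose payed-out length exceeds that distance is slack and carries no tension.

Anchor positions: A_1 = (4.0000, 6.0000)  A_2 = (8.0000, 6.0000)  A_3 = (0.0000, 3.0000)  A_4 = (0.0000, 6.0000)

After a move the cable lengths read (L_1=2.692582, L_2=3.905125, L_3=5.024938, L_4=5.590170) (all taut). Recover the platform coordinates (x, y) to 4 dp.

(5.0000, 3.5000)

circle eqns → linear via eq_j − eq_1; set k_j = A_j·A_j − L_j²
k_1 = 16.0000+36.0000−7.2500 = 44.7500
-8.0000·x + 0.0000·y = k_1−k_2 = -40.0000
8.0000·x + 6.0000·y = k_1−k_3 = 61.0000
8.0000·x + 0.0000·y = k_1−k_4 = 40.0000
solve first two rows → x=5.0000, y=3.5000
check cable 4: ‖A_4−P‖² = 31.2500 ≈ L_4² = 31.2500 ✓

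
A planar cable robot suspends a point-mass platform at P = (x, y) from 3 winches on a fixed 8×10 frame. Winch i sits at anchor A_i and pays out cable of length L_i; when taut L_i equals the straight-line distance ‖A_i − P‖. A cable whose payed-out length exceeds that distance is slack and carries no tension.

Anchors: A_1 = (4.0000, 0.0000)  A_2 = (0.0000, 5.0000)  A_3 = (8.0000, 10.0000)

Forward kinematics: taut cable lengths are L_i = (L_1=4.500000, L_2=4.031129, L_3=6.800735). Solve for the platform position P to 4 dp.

(4.0000, 4.5000)

circle eqns → linear via eq_j − eq_1; set k_j = A_j·A_j − L_j²
k_1 = 16.0000+0.0000−20.2500 = -4.2500
8.0000·x − 10.0000·y = k_1−k_2 = -13.0000
-8.0000·x − 20.0000·y = k_1−k_3 = -122.0000
solve first two rows → x=4.0000, y=4.5000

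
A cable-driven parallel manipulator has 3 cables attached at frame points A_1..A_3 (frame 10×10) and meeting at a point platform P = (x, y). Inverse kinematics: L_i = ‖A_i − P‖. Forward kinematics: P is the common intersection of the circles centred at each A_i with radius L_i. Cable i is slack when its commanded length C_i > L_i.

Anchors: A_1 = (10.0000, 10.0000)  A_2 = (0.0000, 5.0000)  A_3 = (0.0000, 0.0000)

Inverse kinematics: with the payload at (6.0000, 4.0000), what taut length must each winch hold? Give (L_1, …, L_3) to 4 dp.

(7.2111, 6.0828, 7.2111)

L_1 = √((10.0000−6.0000)² + (10.0000−4.0000)²) = 7.2111
L_2 = √((0.0000−6.0000)² + (5.0000−4.0000)²) = 6.0828
L_3 = √((0.0000−6.0000)² + (0.0000−4.0000)²) = 7.2111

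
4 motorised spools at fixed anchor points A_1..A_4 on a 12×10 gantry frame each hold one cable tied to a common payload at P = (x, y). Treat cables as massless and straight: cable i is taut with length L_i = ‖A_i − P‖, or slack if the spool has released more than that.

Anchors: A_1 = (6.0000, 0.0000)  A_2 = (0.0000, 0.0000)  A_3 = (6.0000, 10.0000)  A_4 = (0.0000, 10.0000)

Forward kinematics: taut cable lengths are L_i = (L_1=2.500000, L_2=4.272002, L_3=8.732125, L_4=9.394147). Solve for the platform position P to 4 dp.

expand ‖A_i−P‖²=L_i² and subtract eq 1 (c_i ≔ ‖A_i‖²−L_i²)
c_1 = 36.0000+0.0000−6.2500 = 29.7500
eq1−eq2 → [12.0000  0.0000]·P = 48.0000
eq1−eq3 → [0.0000  -20.0000]·P = -30.0000
eq1−eq4 → [12.0000  -20.0000]·P = 18.0000
2×2 solve → P = (4.0000, 1.5000)
check cable 4: ‖A_4−P‖² = 88.2500 ≈ L_4² = 88.2500 ✓

(4.0000, 1.5000)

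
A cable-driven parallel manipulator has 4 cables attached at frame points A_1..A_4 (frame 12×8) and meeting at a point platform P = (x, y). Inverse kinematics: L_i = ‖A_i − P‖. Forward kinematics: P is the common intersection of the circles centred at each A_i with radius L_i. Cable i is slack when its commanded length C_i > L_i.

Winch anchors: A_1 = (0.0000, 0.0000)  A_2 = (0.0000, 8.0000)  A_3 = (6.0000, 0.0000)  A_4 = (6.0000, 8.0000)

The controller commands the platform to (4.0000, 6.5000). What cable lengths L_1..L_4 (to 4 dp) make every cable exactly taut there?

L_1 = √((0.0000−4.0000)² + (0.0000−6.5000)²) = 7.6322
L_2 = √((0.0000−4.0000)² + (8.0000−6.5000)²) = 4.2720
L_3 = √((6.0000−4.0000)² + (0.0000−6.5000)²) = 6.8007
L_4 = √((6.0000−4.0000)² + (8.0000−6.5000)²) = 2.5000

(7.6322, 4.2720, 6.8007, 2.5000)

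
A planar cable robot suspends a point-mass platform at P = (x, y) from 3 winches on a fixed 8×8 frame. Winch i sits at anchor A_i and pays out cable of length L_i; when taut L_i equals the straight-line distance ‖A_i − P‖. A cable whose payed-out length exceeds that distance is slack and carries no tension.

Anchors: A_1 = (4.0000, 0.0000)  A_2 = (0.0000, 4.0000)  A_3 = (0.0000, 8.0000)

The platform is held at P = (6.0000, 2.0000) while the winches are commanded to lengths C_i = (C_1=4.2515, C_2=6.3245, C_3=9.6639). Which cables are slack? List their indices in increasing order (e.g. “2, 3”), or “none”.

cable 1: L_1 = ‖A_1−P‖ = 2.8284;  C_1 = 4.2515 → slack
cable 2: L_2 = ‖A_2−P‖ = 6.3246;  C_2 = 6.3245 → taut
cable 3: L_3 = ‖A_3−P‖ = 8.4853;  C_3 = 9.6639 → slack

1, 3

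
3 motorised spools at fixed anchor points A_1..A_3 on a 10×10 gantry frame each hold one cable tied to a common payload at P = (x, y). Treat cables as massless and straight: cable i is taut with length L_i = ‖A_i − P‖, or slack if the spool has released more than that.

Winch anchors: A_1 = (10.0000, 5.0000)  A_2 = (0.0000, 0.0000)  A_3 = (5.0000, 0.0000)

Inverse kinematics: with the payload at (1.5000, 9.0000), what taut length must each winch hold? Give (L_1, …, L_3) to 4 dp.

cable 1: Δx=8.5000, Δy=-4.0000; L_1 = √(Δx²+Δy²) = 9.3941
cable 2: Δx=-1.5000, Δy=-9.0000; L_2 = √(Δx²+Δy²) = 9.1241
cable 3: Δx=3.5000, Δy=-9.0000; L_3 = √(Δx²+Δy²) = 9.6566

(9.3941, 9.1241, 9.6566)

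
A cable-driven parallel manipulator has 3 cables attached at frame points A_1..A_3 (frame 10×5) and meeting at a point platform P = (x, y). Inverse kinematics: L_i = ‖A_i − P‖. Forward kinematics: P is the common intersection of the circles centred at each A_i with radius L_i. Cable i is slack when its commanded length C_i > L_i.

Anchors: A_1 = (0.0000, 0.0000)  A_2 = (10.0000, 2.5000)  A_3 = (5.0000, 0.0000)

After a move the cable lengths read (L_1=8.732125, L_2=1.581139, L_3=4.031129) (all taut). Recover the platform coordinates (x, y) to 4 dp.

expand ‖A_i−P‖²=L_i² and subtract eq 1 (q_i ≔ ‖A_i‖²−L_i²)
q_1 = 0.0000+0.0000−76.2500 = -76.2500
eq1−eq2 → [-20.0000  -5.0000]·P = -180.0000
eq1−eq3 → [-10.0000  0.0000]·P = -85.0000
2×2 solve → P = (8.5000, 2.0000)

(8.5000, 2.0000)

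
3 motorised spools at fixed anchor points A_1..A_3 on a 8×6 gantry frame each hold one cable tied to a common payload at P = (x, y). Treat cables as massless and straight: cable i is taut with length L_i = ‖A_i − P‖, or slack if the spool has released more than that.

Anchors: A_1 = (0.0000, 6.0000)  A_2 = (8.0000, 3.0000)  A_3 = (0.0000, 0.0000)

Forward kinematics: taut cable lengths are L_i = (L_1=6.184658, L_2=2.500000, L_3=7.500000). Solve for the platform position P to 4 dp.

each cable: (A_i−P)·(A_i−P) = L_i²; let k_i = ‖A_i‖²−L_i²
k_1 = 0.0000+36.0000−38.2500 = -2.2500
row 1: -16.0000x + 6.0000y = -69.0000  (k_2=66.7500)
row 2: 0.0000x + 12.0000y = 54.0000  (k_3=-56.2500)
Cramer on rows 1–2 → x = 6.0000, y = 4.5000

(6.0000, 4.5000)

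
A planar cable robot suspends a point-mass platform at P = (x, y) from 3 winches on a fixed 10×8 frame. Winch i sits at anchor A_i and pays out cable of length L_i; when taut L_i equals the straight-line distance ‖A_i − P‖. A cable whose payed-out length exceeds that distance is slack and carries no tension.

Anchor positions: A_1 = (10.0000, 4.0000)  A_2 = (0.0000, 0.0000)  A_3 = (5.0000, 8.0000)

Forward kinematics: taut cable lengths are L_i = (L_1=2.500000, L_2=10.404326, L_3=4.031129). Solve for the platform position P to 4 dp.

each cable: (A_i−P)·(A_i−P) = L_i²; let c_i = ‖A_i‖²−L_i²
c_1 = 100.0000+16.0000−6.2500 = 109.7500
row 1: 20.0000x + 8.0000y = 218.0000  (c_2=-108.2500)
row 2: 10.0000x − 8.0000y = 37.0000  (c_3=72.7500)
Cramer on rows 1–2 → x = 8.5000, y = 6.0000

(8.5000, 6.0000)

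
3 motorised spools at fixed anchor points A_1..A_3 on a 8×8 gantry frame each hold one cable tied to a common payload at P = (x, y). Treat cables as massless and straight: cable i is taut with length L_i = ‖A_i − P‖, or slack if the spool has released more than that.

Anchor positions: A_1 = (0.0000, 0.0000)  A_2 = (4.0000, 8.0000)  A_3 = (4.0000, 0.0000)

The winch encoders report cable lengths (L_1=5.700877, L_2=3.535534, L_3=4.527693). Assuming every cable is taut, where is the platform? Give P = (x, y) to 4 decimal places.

circle eqns → linear via eq_j − eq_1; set k_j = A_j·A_j − L_j²
k_1 = 0.0000+0.0000−32.5000 = -32.5000
-8.0000·x − 16.0000·y = k_1−k_2 = -100.0000
-8.0000·x + 0.0000·y = k_1−k_3 = -28.0000
solve first two rows → x=3.5000, y=4.5000

(3.5000, 4.5000)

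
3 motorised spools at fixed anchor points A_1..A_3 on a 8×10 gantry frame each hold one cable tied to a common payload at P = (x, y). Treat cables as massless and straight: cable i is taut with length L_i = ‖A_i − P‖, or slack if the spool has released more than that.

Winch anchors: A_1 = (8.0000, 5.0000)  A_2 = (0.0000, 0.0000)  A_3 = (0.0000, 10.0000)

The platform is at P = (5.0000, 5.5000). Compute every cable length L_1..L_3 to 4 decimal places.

cable 1: Δx=3.0000, Δy=-0.5000; L_1 = √(Δx²+Δy²) = 3.0414
cable 2: Δx=-5.0000, Δy=-5.5000; L_2 = √(Δx²+Δy²) = 7.4330
cable 3: Δx=-5.0000, Δy=4.5000; L_3 = √(Δx²+Δy²) = 6.7268

(3.0414, 7.4330, 6.7268)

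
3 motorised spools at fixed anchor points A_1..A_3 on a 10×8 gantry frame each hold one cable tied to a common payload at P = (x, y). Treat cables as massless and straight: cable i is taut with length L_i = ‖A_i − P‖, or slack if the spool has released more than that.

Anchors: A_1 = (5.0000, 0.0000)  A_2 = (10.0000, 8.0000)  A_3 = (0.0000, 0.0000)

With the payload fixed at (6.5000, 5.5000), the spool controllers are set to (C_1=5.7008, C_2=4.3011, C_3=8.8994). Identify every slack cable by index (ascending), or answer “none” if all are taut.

cable 1: √((-1.5000)²+(-5.5000)²)=5.7009, C_1=5.7008: taut
cable 2: √((3.5000)²+(2.5000)²)=4.3012, C_2=4.3011: taut
cable 3: √((-6.5000)²+(-5.5000)²)=8.5147, C_3=8.8994: slack

3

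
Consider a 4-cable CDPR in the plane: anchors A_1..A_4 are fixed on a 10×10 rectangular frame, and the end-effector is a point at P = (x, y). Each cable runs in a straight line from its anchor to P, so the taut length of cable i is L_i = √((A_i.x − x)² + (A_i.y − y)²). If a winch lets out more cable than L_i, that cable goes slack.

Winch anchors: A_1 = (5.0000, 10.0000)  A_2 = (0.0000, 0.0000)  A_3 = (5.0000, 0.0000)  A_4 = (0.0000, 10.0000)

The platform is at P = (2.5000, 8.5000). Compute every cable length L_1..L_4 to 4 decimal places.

L_1 = √((5.0000−2.5000)² + (10.0000−8.5000)²) = 2.9155
L_2 = √((0.0000−2.5000)² + (0.0000−8.5000)²) = 8.8600
L_3 = √((5.0000−2.5000)² + (0.0000−8.5000)²) = 8.8600
L_4 = √((0.0000−2.5000)² + (10.0000−8.5000)²) = 2.9155

(2.9155, 8.8600, 8.8600, 2.9155)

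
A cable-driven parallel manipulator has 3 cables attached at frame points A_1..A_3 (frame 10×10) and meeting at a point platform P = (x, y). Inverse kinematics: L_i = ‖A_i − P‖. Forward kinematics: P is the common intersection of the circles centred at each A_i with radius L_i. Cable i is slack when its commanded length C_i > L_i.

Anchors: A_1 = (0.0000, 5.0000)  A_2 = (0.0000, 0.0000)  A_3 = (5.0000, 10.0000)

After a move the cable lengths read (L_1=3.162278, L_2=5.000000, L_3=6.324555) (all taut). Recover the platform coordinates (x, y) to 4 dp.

each cable: (A_i−P)·(A_i−P) = L_i²; let q_i = ‖A_i‖²−L_i²
q_1 = 0.0000+25.0000−10.0000 = 15.0000
row 1: 0.0000x + 10.0000y = 40.0000  (q_2=-25.0000)
row 2: -10.0000x − 10.0000y = -70.0000  (q_3=85.0000)
Cramer on rows 1–2 → x = 3.0000, y = 4.0000

(3.0000, 4.0000)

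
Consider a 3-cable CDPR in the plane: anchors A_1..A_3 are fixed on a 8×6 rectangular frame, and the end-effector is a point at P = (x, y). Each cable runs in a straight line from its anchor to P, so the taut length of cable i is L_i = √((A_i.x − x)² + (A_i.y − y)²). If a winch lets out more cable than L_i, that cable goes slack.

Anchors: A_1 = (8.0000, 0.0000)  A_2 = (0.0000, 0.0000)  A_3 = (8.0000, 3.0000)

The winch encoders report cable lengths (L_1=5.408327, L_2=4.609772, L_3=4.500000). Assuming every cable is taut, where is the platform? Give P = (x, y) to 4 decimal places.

(3.5000, 3.0000)

expand ‖A_i−P‖²=L_i² and subtract eq 1 (q_i ≔ ‖A_i‖²−L_i²)
q_1 = 64.0000+0.0000−29.2500 = 34.7500
eq1−eq2 → [16.0000  0.0000]·P = 56.0000
eq1−eq3 → [0.0000  -6.0000]·P = -18.0000
2×2 solve → P = (3.5000, 3.0000)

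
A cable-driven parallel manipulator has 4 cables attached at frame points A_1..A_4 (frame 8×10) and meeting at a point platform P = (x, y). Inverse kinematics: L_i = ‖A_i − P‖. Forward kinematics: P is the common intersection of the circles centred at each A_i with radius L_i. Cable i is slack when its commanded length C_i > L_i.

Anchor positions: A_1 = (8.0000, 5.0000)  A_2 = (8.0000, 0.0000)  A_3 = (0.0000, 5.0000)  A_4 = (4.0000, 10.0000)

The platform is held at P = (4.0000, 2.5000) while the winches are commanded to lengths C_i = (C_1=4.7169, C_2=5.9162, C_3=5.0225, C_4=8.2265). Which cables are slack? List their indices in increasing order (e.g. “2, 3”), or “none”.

2, 3, 4

cable 1: √((4.0000)²+(2.5000)²)=4.7170, C_1=4.7169: taut
cable 2: √((4.0000)²+(-2.5000)²)=4.7170, C_2=5.9162: slack
cable 3: √((-4.0000)²+(2.5000)²)=4.7170, C_3=5.0225: slack
cable 4: √((0.0000)²+(7.5000)²)=7.5000, C_4=8.2265: slack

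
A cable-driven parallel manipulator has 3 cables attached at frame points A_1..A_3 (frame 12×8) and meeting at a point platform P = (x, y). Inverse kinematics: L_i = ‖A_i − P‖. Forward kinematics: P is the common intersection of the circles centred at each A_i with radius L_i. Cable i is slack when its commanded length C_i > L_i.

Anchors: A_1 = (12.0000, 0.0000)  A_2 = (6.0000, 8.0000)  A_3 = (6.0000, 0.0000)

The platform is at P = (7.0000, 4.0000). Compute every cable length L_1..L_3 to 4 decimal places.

(6.4031, 4.1231, 4.1231)

L_1 = √((12.0000−7.0000)² + (0.0000−4.0000)²) = 6.4031
L_2 = √((6.0000−7.0000)² + (8.0000−4.0000)²) = 4.1231
L_3 = √((6.0000−7.0000)² + (0.0000−4.0000)²) = 4.1231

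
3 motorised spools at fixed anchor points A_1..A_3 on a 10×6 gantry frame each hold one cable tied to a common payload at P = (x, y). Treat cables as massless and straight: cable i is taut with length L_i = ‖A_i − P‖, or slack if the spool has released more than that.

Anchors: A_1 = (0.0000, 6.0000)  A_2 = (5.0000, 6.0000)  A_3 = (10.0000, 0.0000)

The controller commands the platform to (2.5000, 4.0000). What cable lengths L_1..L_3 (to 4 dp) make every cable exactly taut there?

(3.2016, 3.2016, 8.5000)

cable 1: Δx=-2.5000, Δy=2.0000; L_1 = √(Δx²+Δy²) = 3.2016
cable 2: Δx=2.5000, Δy=2.0000; L_2 = √(Δx²+Δy²) = 3.2016
cable 3: Δx=7.5000, Δy=-4.0000; L_3 = √(Δx²+Δy²) = 8.5000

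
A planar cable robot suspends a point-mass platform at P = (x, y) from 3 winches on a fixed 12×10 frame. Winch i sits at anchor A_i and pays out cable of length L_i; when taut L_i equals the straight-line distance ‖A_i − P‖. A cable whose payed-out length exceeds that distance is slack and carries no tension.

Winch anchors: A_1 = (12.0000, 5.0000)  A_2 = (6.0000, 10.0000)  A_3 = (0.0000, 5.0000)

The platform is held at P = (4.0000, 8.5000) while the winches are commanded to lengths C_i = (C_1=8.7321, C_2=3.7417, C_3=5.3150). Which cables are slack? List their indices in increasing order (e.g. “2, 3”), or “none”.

2

cable 1: L_1 = ‖A_1−P‖ = 8.7321;  C_1 = 8.7321 → taut
cable 2: L_2 = ‖A_2−P‖ = 2.5000;  C_2 = 3.7417 → slack
cable 3: L_3 = ‖A_3−P‖ = 5.3151;  C_3 = 5.3150 → taut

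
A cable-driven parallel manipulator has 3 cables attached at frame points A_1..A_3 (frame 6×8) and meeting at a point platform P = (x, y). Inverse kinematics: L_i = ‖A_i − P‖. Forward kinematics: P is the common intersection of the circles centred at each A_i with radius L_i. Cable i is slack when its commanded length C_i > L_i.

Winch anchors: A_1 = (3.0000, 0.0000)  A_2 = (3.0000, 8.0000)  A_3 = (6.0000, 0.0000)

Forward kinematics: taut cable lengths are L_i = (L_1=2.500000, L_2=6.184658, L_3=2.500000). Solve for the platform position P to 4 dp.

each cable: (A_i−P)·(A_i−P) = L_i²; let q_i = ‖A_i‖²−L_i²
q_1 = 9.0000+0.0000−6.2500 = 2.7500
row 1: 0.0000x − 16.0000y = -32.0000  (q_2=34.7500)
row 2: -6.0000x + 0.0000y = -27.0000  (q_3=29.7500)
Cramer on rows 1–2 → x = 4.5000, y = 2.0000

(4.5000, 2.0000)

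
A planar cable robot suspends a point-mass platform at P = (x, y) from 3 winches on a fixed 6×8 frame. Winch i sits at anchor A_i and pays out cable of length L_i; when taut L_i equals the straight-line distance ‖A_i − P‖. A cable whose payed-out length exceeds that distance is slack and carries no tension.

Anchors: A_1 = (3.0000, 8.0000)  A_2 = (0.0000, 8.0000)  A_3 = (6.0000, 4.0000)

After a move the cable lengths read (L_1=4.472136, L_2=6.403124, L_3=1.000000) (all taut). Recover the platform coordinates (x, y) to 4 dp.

each cable: (A_i−P)·(A_i−P) = L_i²; let c_i = ‖A_i‖²−L_i²
c_1 = 9.0000+64.0000−20.0000 = 53.0000
row 1: 6.0000x + 0.0000y = 30.0000  (c_2=23.0000)
row 2: -6.0000x + 8.0000y = 2.0000  (c_3=51.0000)
Cramer on rows 1–2 → x = 5.0000, y = 4.0000

(5.0000, 4.0000)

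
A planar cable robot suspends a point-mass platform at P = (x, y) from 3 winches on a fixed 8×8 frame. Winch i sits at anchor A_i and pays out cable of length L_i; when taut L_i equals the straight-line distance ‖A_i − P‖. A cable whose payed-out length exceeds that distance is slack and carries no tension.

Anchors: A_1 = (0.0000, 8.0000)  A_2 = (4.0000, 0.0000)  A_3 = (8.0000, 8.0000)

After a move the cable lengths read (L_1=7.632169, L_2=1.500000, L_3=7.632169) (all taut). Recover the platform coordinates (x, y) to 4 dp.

circle eqns → linear via eq_j − eq_1; set k_j = A_j·A_j − L_j²
k_1 = 0.0000+64.0000−58.2500 = 5.7500
-8.0000·x + 16.0000·y = k_1−k_2 = -8.0000
-16.0000·x + 0.0000·y = k_1−k_3 = -64.0000
solve first two rows → x=4.0000, y=1.5000

(4.0000, 1.5000)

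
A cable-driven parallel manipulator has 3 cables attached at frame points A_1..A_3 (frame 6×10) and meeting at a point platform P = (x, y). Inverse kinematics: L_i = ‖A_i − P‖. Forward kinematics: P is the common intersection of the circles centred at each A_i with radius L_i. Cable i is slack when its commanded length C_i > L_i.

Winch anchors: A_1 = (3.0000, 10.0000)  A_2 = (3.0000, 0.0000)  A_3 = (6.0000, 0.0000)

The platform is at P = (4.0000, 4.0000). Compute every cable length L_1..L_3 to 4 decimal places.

(6.0828, 4.1231, 4.4721)

L_1: Δ = A_1−P = (-1.0000, 6.0000) → ‖Δ‖ = √37.0000 = 6.0828
L_2: Δ = A_2−P = (-1.0000, -4.0000) → ‖Δ‖ = √17.0000 = 4.1231
L_3: Δ = A_3−P = (2.0000, -4.0000) → ‖Δ‖ = √20.0000 = 4.4721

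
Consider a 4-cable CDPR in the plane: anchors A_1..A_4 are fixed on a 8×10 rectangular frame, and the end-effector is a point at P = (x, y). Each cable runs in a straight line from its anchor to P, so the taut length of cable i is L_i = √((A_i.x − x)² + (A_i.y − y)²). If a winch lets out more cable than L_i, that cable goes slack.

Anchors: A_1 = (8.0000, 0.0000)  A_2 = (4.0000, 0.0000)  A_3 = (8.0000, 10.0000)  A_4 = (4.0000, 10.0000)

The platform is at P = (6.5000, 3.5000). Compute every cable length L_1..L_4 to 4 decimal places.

L_1 = √((8.0000−6.5000)² + (0.0000−3.5000)²) = 3.8079
L_2 = √((4.0000−6.5000)² + (0.0000−3.5000)²) = 4.3012
L_3 = √((8.0000−6.5000)² + (10.0000−3.5000)²) = 6.6708
L_4 = √((4.0000−6.5000)² + (10.0000−3.5000)²) = 6.9642

(3.8079, 4.3012, 6.6708, 6.9642)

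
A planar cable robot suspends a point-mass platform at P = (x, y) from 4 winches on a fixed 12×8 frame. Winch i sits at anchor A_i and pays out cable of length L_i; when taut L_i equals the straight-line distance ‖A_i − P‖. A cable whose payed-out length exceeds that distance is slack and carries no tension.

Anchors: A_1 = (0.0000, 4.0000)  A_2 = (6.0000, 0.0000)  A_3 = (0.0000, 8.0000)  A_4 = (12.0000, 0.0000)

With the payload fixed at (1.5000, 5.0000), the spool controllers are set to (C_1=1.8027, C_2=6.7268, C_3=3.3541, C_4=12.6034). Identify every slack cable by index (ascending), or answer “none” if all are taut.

i=1: geometric 1.8028 vs commanded 1.8027 ⇒ taut
i=2: geometric 6.7268 vs commanded 6.7268 ⇒ taut
i=3: geometric 3.3541 vs commanded 3.3541 ⇒ taut
i=4: geometric 11.6297 vs commanded 12.6034 ⇒ slack

4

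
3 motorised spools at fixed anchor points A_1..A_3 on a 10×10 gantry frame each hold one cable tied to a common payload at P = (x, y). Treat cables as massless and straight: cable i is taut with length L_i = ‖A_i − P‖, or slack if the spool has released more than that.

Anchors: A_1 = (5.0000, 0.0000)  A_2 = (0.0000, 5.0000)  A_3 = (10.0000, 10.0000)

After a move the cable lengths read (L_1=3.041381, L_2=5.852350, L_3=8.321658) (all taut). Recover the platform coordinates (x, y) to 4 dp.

(5.5000, 3.0000)

each cable: (A_i−P)·(A_i−P) = L_i²; let c_i = ‖A_i‖²−L_i²
c_1 = 25.0000+0.0000−9.2500 = 15.7500
row 1: 10.0000x − 10.0000y = 25.0000  (c_2=-9.2500)
row 2: -10.0000x − 20.0000y = -115.0000  (c_3=130.7500)
Cramer on rows 1–2 → x = 5.5000, y = 3.0000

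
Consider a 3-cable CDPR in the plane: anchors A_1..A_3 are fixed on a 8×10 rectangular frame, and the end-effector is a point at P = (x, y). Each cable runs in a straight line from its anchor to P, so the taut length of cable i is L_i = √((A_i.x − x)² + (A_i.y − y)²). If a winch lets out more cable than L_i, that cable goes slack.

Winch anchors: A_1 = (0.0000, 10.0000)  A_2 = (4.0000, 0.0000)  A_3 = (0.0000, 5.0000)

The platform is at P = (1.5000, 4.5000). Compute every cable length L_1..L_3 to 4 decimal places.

cable 1: Δx=-1.5000, Δy=5.5000; L_1 = √(Δx²+Δy²) = 5.7009
cable 2: Δx=2.5000, Δy=-4.5000; L_2 = √(Δx²+Δy²) = 5.1478
cable 3: Δx=-1.5000, Δy=0.5000; L_3 = √(Δx²+Δy²) = 1.5811

(5.7009, 5.1478, 1.5811)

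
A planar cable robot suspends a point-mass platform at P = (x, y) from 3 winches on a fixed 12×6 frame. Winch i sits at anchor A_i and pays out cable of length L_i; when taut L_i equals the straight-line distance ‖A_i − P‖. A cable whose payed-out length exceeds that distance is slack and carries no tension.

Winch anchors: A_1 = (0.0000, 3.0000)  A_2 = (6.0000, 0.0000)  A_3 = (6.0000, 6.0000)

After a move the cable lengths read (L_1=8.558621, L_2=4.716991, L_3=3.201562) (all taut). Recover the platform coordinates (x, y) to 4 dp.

(8.5000, 4.0000)

expand ‖A_i−P‖²=L_i² and subtract eq 1 (k_i ≔ ‖A_i‖²−L_i²)
k_1 = 0.0000+9.0000−73.2500 = -64.2500
eq1−eq2 → [-12.0000  6.0000]·P = -78.0000
eq1−eq3 → [-12.0000  -6.0000]·P = -126.0000
2×2 solve → P = (8.5000, 4.0000)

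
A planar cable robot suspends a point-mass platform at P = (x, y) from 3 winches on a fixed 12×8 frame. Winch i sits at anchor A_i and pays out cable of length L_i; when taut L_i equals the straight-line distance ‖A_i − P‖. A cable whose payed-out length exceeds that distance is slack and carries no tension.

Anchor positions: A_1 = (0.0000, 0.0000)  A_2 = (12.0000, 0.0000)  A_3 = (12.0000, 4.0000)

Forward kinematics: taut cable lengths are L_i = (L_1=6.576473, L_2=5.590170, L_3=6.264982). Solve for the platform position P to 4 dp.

expand ‖A_i−P‖²=L_i² and subtract eq 1 (k_i ≔ ‖A_i‖²−L_i²)
k_1 = 0.0000+0.0000−43.2500 = -43.2500
eq1−eq2 → [-24.0000  0.0000]·P = -156.0000
eq1−eq3 → [-24.0000  -8.0000]·P = -164.0000
2×2 solve → P = (6.5000, 1.0000)

(6.5000, 1.0000)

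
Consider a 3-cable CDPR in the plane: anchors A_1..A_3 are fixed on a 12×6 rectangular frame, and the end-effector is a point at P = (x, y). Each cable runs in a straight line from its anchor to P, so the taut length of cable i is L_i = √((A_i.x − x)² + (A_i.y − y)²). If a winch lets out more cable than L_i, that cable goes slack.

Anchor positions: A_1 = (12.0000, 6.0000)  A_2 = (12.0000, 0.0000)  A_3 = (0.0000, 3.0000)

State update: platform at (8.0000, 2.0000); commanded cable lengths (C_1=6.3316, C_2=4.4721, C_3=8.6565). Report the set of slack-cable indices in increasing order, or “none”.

1, 3

i=1: geometric 5.6569 vs commanded 6.3316 ⇒ slack
i=2: geometric 4.4721 vs commanded 4.4721 ⇒ taut
i=3: geometric 8.0623 vs commanded 8.6565 ⇒ slack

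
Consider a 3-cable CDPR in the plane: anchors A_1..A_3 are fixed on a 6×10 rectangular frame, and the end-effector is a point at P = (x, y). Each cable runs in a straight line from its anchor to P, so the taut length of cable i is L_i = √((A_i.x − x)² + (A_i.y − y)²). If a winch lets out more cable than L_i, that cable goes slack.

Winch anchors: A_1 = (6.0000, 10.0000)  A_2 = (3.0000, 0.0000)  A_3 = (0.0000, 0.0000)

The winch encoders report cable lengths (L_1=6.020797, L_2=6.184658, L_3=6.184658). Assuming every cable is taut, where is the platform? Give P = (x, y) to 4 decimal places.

(1.5000, 6.0000)

circle eqns → linear via eq_j − eq_1; set c_j = A_j·A_j − L_j²
c_1 = 36.0000+100.0000−36.2500 = 99.7500
6.0000·x + 20.0000·y = c_1−c_2 = 129.0000
12.0000·x + 20.0000·y = c_1−c_3 = 138.0000
solve first two rows → x=1.5000, y=6.0000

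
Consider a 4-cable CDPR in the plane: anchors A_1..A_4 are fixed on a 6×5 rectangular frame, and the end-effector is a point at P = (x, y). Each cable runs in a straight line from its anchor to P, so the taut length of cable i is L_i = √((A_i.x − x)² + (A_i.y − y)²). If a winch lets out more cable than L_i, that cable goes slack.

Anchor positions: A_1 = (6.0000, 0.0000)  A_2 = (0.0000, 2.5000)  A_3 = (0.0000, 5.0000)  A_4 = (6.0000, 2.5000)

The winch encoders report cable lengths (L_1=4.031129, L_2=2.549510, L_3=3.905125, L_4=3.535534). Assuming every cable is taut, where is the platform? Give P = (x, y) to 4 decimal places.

each cable: (A_i−P)·(A_i−P) = L_i²; let q_i = ‖A_i‖²−L_i²
q_1 = 36.0000+0.0000−16.2500 = 19.7500
row 1: 12.0000x − 5.0000y = 20.0000  (q_2=-0.2500)
row 2: 12.0000x − 10.0000y = 10.0000  (q_3=9.7500)
row 3: 0.0000x − 5.0000y = -10.0000  (q_4=29.7500)
Cramer on rows 1–2 → x = 2.5000, y = 2.0000
check cable 4: ‖A_4−P‖² = 12.5000 ≈ L_4² = 12.5000 ✓

(2.5000, 2.0000)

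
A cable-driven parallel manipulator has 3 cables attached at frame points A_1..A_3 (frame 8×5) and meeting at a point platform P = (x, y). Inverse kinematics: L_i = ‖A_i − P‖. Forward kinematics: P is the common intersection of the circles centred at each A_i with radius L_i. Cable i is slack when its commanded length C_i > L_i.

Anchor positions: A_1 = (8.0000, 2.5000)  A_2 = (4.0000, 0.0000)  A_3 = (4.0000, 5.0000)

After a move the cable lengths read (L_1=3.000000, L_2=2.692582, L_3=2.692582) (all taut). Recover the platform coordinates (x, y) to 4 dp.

circle eqns → linear via eq_j − eq_1; set q_j = A_j·A_j − L_j²
q_1 = 64.0000+6.2500−9.0000 = 61.2500
8.0000·x + 5.0000·y = q_1−q_2 = 52.5000
8.0000·x − 5.0000·y = q_1−q_3 = 27.5000
solve first two rows → x=5.0000, y=2.5000

(5.0000, 2.5000)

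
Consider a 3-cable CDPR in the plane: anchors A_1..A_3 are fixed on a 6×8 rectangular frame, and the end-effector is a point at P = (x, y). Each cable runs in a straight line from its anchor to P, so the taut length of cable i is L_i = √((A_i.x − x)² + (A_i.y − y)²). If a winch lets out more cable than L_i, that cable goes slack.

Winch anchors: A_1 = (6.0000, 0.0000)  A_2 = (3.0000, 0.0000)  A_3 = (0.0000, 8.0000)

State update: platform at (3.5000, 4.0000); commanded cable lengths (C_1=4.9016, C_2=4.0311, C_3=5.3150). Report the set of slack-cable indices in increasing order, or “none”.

1

cable 1: √((2.5000)²+(-4.0000)²)=4.7170, C_1=4.9016: slack
cable 2: √((-0.5000)²+(-4.0000)²)=4.0311, C_2=4.0311: taut
cable 3: √((-3.5000)²+(4.0000)²)=5.3151, C_3=5.3150: taut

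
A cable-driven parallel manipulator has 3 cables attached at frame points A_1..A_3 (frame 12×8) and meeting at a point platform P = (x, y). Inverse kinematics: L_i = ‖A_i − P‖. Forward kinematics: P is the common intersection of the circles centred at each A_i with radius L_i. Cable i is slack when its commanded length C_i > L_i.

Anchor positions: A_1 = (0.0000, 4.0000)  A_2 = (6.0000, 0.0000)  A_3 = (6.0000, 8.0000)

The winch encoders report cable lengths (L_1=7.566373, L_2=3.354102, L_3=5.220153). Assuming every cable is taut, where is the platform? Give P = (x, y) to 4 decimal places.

(7.5000, 3.0000)

each cable: (A_i−P)·(A_i−P) = L_i²; let c_i = ‖A_i‖²−L_i²
c_1 = 0.0000+16.0000−57.2500 = -41.2500
row 1: -12.0000x + 8.0000y = -66.0000  (c_2=24.7500)
row 2: -12.0000x − 8.0000y = -114.0000  (c_3=72.7500)
Cramer on rows 1–2 → x = 7.5000, y = 3.0000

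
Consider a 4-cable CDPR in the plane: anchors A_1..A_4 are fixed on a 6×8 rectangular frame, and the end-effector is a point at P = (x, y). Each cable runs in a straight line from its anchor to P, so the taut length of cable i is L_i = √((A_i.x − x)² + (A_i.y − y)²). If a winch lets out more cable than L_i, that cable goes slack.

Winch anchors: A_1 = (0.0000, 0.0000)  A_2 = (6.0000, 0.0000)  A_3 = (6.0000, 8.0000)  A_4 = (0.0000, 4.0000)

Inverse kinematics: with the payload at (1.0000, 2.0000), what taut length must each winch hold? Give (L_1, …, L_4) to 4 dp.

L_1 = √((0.0000−1.0000)² + (0.0000−2.0000)²) = 2.2361
L_2 = √((6.0000−1.0000)² + (0.0000−2.0000)²) = 5.3852
L_3 = √((6.0000−1.0000)² + (8.0000−2.0000)²) = 7.8102
L_4 = √((0.0000−1.0000)² + (4.0000−2.0000)²) = 2.2361

(2.2361, 5.3852, 7.8102, 2.2361)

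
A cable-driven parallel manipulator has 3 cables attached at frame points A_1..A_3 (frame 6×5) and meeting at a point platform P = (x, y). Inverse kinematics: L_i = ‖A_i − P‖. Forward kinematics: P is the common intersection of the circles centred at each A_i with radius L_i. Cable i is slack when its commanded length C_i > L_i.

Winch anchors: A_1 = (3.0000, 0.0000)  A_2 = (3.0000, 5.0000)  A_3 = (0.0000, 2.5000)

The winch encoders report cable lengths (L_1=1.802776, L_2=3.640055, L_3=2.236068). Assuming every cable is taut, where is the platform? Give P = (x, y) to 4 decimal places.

circle eqns → linear via eq_j − eq_1; set k_j = A_j·A_j − L_j²
k_1 = 9.0000+0.0000−3.2500 = 5.7500
0.0000·x − 10.0000·y = k_1−k_2 = -15.0000
6.0000·x − 5.0000·y = k_1−k_3 = 4.5000
solve first two rows → x=2.0000, y=1.5000

(2.0000, 1.5000)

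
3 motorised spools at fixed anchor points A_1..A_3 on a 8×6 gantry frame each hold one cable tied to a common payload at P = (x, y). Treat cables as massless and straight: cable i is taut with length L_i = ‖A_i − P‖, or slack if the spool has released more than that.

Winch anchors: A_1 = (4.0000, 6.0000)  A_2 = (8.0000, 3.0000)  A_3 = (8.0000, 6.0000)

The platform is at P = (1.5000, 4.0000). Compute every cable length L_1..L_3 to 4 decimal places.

(3.2016, 6.5765, 6.8007)

cable 1: Δx=2.5000, Δy=2.0000; L_1 = √(Δx²+Δy²) = 3.2016
cable 2: Δx=6.5000, Δy=-1.0000; L_2 = √(Δx²+Δy²) = 6.5765
cable 3: Δx=6.5000, Δy=2.0000; L_3 = √(Δx²+Δy²) = 6.8007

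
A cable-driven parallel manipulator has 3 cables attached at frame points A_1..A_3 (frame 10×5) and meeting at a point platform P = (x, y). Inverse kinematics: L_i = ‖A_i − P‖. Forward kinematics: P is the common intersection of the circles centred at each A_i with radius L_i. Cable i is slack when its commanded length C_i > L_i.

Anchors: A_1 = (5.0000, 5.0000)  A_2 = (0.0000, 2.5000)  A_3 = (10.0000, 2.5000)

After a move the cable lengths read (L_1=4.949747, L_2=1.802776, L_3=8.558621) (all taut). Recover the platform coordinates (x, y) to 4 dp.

circle eqns → linear via eq_j − eq_1; set c_j = A_j·A_j − L_j²
c_1 = 25.0000+25.0000−24.5000 = 25.5000
10.0000·x + 5.0000·y = c_1−c_2 = 22.5000
-10.0000·x + 5.0000·y = c_1−c_3 = -7.5000
solve first two rows → x=1.5000, y=1.5000

(1.5000, 1.5000)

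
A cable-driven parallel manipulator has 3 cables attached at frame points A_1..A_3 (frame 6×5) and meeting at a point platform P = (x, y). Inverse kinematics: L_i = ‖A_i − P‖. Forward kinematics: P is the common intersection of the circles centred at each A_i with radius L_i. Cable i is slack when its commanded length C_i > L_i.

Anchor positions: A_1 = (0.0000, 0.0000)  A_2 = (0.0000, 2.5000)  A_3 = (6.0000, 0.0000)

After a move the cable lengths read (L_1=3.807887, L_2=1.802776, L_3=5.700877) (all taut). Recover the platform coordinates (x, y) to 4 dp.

(1.5000, 3.5000)

each cable: (A_i−P)·(A_i−P) = L_i²; let k_i = ‖A_i‖²−L_i²
k_1 = 0.0000+0.0000−14.5000 = -14.5000
row 1: 0.0000x − 5.0000y = -17.5000  (k_2=3.0000)
row 2: -12.0000x + 0.0000y = -18.0000  (k_3=3.5000)
Cramer on rows 1–2 → x = 1.5000, y = 3.5000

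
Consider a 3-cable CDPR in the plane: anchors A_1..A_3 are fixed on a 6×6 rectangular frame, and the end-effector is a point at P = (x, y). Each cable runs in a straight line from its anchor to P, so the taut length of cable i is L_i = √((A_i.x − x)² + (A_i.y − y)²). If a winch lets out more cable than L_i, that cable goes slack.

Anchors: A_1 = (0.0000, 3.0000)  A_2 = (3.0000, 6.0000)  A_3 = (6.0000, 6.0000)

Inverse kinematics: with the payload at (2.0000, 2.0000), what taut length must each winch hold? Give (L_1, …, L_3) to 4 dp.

(2.2361, 4.1231, 5.6569)

L_1: Δ = A_1−P = (-2.0000, 1.0000) → ‖Δ‖ = √5.0000 = 2.2361
L_2: Δ = A_2−P = (1.0000, 4.0000) → ‖Δ‖ = √17.0000 = 4.1231
L_3: Δ = A_3−P = (4.0000, 4.0000) → ‖Δ‖ = √32.0000 = 5.6569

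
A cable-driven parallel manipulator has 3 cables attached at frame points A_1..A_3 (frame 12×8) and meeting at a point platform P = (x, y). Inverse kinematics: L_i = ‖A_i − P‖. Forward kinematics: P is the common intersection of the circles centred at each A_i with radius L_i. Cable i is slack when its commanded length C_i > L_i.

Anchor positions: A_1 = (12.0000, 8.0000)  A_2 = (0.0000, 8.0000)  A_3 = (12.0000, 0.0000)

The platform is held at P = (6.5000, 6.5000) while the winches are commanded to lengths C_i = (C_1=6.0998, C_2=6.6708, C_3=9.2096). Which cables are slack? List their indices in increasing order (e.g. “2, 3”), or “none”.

1, 3

cable 1: √((5.5000)²+(1.5000)²)=5.7009, C_1=6.0998: slack
cable 2: √((-6.5000)²+(1.5000)²)=6.6708, C_2=6.6708: taut
cable 3: √((5.5000)²+(-6.5000)²)=8.5147, C_3=9.2096: slack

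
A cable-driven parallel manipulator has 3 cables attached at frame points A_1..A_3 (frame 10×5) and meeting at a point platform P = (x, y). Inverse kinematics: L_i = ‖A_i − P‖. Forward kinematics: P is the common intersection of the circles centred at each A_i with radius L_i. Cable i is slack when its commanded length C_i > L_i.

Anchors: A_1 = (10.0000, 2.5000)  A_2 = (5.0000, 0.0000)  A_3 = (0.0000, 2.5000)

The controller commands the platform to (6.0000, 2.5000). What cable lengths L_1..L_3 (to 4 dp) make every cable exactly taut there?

(4.0000, 2.6926, 6.0000)

cable 1: Δx=4.0000, Δy=0.0000; L_1 = √(Δx²+Δy²) = 4.0000
cable 2: Δx=-1.0000, Δy=-2.5000; L_2 = √(Δx²+Δy²) = 2.6926
cable 3: Δx=-6.0000, Δy=0.0000; L_3 = √(Δx²+Δy²) = 6.0000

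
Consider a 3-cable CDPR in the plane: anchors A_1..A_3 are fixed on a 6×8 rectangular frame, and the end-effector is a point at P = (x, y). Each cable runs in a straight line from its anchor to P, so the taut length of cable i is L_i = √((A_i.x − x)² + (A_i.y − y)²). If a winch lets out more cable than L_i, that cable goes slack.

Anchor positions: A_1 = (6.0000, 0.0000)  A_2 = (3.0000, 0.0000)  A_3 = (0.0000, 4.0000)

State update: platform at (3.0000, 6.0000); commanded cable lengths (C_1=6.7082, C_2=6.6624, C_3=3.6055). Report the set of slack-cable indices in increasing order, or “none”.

2

cable 1: √((3.0000)²+(-6.0000)²)=6.7082, C_1=6.7082: taut
cable 2: √((0.0000)²+(-6.0000)²)=6.0000, C_2=6.6624: slack
cable 3: √((-3.0000)²+(-2.0000)²)=3.6056, C_3=3.6055: taut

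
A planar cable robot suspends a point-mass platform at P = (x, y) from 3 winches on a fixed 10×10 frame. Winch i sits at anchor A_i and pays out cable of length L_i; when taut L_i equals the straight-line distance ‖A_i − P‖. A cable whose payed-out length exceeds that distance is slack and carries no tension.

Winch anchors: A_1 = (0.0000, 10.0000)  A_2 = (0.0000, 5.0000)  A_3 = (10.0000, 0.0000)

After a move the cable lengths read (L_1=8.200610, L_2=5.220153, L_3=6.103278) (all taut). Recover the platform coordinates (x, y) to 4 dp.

each cable: (A_i−P)·(A_i−P) = L_i²; let q_i = ‖A_i‖²−L_i²
q_1 = 0.0000+100.0000−67.2500 = 32.7500
row 1: 0.0000x + 10.0000y = 35.0000  (q_2=-2.2500)
row 2: -20.0000x + 20.0000y = -30.0000  (q_3=62.7500)
Cramer on rows 1–2 → x = 5.0000, y = 3.5000

(5.0000, 3.5000)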